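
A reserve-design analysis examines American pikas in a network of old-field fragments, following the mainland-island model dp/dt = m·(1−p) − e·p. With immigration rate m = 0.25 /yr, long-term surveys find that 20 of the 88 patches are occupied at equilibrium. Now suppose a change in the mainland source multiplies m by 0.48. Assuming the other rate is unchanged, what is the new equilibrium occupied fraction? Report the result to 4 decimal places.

Observed p* = 20/88 = 0.22727.
Balance m(1−p*) = e·p* gives e = m(1−p*)/p* = 0.25×0.77273/0.22727 = 0.85001.
New p* = m/(m+e) = 0.12000/(0.12000+0.85001) = 0.12371.

0.1237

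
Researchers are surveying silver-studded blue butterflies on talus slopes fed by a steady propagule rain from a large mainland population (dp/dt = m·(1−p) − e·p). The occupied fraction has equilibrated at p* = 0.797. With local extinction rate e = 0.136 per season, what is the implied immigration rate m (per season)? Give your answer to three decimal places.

0.534

At equilibrium m(1−p*) = e·p*, so m = e·p*/(1−p*).
m = 0.136 × 0.797 / 0.2030 = 0.1084/0.2030 = 0.5340.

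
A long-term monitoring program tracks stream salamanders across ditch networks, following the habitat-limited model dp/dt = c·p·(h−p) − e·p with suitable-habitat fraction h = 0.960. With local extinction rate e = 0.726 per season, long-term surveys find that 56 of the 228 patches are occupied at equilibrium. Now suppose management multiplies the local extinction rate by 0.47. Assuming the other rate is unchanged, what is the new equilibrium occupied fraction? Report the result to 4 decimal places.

Observed p* = 56/228 = 0.24561.
Balance c(h−p*) = e gives c = e/(0.96 − 0.24561) = 0.726/0.71439 = 1.01625.
New p* = 0.96 − e/c = 0.96 − 0.34122/1.01625 = 0.62424.

0.6242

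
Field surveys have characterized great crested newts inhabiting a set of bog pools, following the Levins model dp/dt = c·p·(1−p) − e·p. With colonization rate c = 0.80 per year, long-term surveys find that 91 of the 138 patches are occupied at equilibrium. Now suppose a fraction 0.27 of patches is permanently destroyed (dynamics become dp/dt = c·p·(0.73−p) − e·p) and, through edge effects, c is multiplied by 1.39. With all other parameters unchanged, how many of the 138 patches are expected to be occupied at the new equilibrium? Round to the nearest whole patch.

67

Observed p* = 91/138 = 0.65942.
Balance c(1−p*) = e gives e = 0.80×(1 − 0.65942) = 0.27246.
New p* = 0.73 − e/c = 0.73 − 0.27246/1.11200 = 0.48498.
Expected occupied = 138 × 0.48498 = 66.93 ≈ 67.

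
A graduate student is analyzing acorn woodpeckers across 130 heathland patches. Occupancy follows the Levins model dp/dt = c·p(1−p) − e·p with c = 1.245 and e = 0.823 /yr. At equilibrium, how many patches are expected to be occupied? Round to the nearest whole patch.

p* = 1 − e/c = 1 − 0.823/1.245 = 0.3390.
Expected occupied patches = N × p* = 130 × 0.3390 = 44.06 ≈ 44.

44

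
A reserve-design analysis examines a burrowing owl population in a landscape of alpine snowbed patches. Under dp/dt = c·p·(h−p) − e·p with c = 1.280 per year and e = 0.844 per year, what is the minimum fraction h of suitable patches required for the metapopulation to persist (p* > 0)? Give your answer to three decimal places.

p* = h − e/c is positive only when h > e/c.
h_min = e/c = 0.844/1.280 = 0.6594.

0.659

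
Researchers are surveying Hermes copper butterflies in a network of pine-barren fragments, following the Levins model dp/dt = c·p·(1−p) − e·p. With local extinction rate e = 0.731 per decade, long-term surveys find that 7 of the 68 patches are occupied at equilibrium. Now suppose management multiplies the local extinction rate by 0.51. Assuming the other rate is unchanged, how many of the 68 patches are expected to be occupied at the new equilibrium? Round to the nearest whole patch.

37

Observed p* = 7/68 = 0.10294.
Balance c(1−p*) = e gives c = e/(1 − 0.10294) = 0.731/0.89706 = 0.81488.
New p* = 1 − e/c = 1 − 0.37281/0.81488 = 0.54250.
Expected occupied = 68 × 0.54250 = 36.89 ≈ 37.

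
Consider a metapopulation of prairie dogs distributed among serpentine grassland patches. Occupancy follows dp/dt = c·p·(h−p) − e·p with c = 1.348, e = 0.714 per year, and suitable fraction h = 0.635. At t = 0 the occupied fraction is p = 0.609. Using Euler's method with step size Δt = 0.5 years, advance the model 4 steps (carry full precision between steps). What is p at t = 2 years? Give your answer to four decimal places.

Update rule: p ← p + [c·p·(h−p) − e·p]·Δt with Δt = 0.5.
p: 0.60900 → 0.40226  (Δp = -0.20674)
p: 0.40226 → 0.32175  (Δp = -0.08051)
p: 0.32175 → 0.27482  (Δp = -0.04693)
p: 0.27482 → 0.24342  (Δp = -0.03139)

0.2434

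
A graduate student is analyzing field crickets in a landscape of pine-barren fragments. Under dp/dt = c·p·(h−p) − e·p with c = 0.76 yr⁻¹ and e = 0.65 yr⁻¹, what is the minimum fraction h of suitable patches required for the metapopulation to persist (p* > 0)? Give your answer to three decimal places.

p* = h − e/c is positive only when h > e/c.
h_min = e/c = 0.65/0.76 = 0.8553.

0.855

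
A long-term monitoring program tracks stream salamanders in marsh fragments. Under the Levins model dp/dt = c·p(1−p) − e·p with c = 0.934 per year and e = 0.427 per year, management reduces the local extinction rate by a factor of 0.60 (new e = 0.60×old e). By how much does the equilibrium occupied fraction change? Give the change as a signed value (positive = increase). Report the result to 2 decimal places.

Before: p* = 1 − 0.427/0.934 = 0.5428.
After the change, c = 0.934, e = 0.2562, so p* = 1 − 0.2562/0.934 = 0.7257.
Δp* = 0.7257 − 0.5428 = +0.1829.

0.18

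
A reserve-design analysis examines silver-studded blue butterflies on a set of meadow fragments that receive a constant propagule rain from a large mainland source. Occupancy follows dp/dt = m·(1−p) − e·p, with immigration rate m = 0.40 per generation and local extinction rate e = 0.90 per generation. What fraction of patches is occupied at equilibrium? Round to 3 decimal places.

Setting dp/dt = 0: m − m·p* = e·p*, so m = (m+e)·p*.
p* = m/(m+e) = 0.40/(0.40+0.90) = 0.40/1.3000 = 0.3077.

0.308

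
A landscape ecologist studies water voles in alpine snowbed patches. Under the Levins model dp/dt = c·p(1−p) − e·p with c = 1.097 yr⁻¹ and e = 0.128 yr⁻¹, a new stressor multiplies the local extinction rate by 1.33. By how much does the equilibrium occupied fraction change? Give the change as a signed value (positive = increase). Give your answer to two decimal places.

Before: p* = 1 − 0.128/1.097 = 0.8833.
After the change, c = 1.097, e = 0.17024, so p* = 1 − 0.17024/1.097 = 0.8448.
Δp* = 0.8448 − 0.8833 = -0.0385.

-0.04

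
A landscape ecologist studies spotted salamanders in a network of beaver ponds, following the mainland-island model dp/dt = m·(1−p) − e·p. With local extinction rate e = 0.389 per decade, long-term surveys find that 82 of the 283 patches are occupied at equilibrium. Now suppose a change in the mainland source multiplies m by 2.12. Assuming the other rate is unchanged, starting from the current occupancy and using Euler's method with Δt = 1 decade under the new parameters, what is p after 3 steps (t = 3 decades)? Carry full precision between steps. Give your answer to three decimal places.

0.460

Observed p* = 82/283 = 0.28975.
Balance m(1−p*) = e·p* gives m = e·p*/(1−p*) = 0.389×0.28975/0.71025 = 0.15870.
Starting from p₀ = 0.28975; update p ← p + (dp/dt)·Δt with the new parameters.
  1  |  dp/dt·Δt = +0.126239  |  p_1 = 0.415992
  2  |  dp/dt·Δt = +0.034661  |  p_2 = 0.450653
  3  |  dp/dt·Δt = +0.009517  |  p_3 = 0.460169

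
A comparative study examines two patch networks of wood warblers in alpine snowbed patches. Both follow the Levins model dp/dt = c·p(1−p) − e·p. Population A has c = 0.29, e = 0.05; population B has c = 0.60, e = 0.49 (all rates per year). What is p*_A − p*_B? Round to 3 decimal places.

A: p*_A = 1 − 0.05/0.29 = 0.8276.
B: p*_B = 1 − 0.49/0.60 = 0.1833.
p*_A − p*_B = 0.8276 − 0.1833 = 0.6443.

0.644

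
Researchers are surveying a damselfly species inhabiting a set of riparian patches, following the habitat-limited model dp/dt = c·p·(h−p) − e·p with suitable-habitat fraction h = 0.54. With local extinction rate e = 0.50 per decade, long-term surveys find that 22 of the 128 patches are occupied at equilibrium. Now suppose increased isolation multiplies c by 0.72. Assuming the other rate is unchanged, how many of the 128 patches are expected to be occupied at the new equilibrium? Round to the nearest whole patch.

4

Observed p* = 22/128 = 0.17188.
Balance c(h−p*) = e gives c = e/(0.54 − 0.17188) = 0.50/0.36812 = 1.35825.
New p* = 0.54 − e/c = 0.54 − 0.50000/0.97794 = 0.02872.
Expected occupied = 128 × 0.02872 = 3.68 ≈ 4.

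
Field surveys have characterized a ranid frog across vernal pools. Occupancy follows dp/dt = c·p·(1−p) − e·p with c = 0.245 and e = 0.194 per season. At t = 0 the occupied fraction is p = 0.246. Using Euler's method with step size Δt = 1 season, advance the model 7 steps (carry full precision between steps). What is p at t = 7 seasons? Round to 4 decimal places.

Update rule: p ← p + [c·p·(1−p) − e·p]·Δt with Δt = 1.
step 1: Δp = -0.00228, p = 0.24372
step 2: Δp = -0.00212, p = 0.24160
step 3: Δp = -0.00198, p = 0.23962
step 4: Δp = -0.00185, p = 0.23777
step 5: Δp = -0.00172, p = 0.23605
step 6: Δp = -0.00161, p = 0.23443
step 7: Δp = -0.00151, p = 0.23292

0.2329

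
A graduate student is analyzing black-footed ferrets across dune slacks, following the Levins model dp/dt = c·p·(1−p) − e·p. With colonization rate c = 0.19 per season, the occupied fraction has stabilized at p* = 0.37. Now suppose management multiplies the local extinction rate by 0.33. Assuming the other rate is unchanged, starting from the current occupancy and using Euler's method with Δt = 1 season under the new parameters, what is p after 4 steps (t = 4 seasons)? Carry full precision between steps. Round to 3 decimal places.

Balance c(1−p*) = e gives e = 0.19×(1 − 0.37000) = 0.11970.
Starting from p₀ = 0.37000; update p ← p + (dp/dt)·Δt with the new parameters.
p: 0.37000 → 0.39967  (Δp = +0.02967)
p: 0.39967 → 0.42947  (Δp = +0.02980)
p: 0.42947 → 0.45906  (Δp = +0.02959)
p: 0.45906 → 0.48811  (Δp = +0.02905)

0.488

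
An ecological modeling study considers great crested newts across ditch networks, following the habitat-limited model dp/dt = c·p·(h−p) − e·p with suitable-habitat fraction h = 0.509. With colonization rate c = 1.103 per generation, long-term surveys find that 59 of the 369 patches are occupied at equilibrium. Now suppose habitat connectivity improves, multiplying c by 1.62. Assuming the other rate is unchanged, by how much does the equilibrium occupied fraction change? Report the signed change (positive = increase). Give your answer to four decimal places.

Observed p* = 59/369 = 0.15989.
Balance c(h−p*) = e gives e = 1.103×(0.509 − 0.15989) = 0.38507.
New p* = 0.509 − e/c = 0.509 − 0.38507/1.78686 = 0.29350.
Δp* = 0.29350 − 0.15989 = +0.13361.

0.1336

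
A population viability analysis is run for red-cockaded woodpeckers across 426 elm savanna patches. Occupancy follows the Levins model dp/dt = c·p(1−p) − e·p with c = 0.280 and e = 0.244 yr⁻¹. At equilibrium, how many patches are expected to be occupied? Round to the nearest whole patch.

p* = 1 − e/c = 1 − 0.244/0.280 = 0.1286.
Expected occupied patches = N × p* = 426 × 0.1286 = 54.77 ≈ 55.

55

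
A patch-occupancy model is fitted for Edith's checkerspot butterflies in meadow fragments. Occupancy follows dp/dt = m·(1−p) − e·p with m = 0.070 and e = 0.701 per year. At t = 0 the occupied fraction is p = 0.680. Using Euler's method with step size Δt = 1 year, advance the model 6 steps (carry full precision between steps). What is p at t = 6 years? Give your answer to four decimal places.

0.0909

Update rule: p ← p + [m·(1−p) − e·p]·Δt with Δt = 1.
t = 1: p = 0.68000 + (-0.45428) = 0.22572
t = 2: p = 0.22572 + (-0.10403) = 0.12169
t = 3: p = 0.12169 + (-0.02382) = 0.09787
t = 4: p = 0.09787 + (-0.00546) = 0.09241
t = 5: p = 0.09241 + (-0.00125) = 0.09116
t = 6: p = 0.09116 + (-0.00029) = 0.09088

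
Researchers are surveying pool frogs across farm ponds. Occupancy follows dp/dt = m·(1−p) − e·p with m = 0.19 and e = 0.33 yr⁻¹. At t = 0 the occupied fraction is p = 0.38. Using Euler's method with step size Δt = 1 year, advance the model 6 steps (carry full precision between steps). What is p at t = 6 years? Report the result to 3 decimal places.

Update rule: p ← p + [m·(1−p) − e·p]·Δt with Δt = 1.
  1  |  dp/dt·Δt = -0.007600  |  p_1 = 0.372400
  2  |  dp/dt·Δt = -0.003648  |  p_2 = 0.368752
  3  |  dp/dt·Δt = -0.001751  |  p_3 = 0.367001
  4  |  dp/dt·Δt = -0.000840  |  p_4 = 0.366160
  5  |  dp/dt·Δt = -0.000403  |  p_5 = 0.365757
  6  |  dp/dt·Δt = -0.000194  |  p_6 = 0.365563

0.366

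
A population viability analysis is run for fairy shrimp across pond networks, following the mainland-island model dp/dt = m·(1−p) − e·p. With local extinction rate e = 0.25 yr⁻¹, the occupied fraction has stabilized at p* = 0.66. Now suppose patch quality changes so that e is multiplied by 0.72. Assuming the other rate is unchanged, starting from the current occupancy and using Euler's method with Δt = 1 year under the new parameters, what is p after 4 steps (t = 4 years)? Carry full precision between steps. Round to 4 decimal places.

Balance m(1−p*) = e·p* gives m = e·p*/(1−p*) = 0.25×0.66000/0.34000 = 0.48529.
Starting from p₀ = 0.66000; update p ← p + (dp/dt)·Δt with the new parameters.
  1  |  dp/dt·Δt = +0.046200  |  p_1 = 0.706200
  2  |  dp/dt·Δt = +0.015463  |  p_2 = 0.721663
  3  |  dp/dt·Δt = +0.005176  |  p_3 = 0.726839
  4  |  dp/dt·Δt = +0.001732  |  p_4 = 0.728571

0.7286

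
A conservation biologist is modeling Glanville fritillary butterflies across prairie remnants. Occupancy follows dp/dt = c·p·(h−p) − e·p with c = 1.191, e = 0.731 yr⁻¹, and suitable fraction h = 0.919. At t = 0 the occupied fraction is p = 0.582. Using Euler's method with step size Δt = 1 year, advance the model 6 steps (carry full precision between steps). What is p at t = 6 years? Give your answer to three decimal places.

0.311

Update rule: p ← p + [c·p·(h−p) − e·p]·Δt with Δt = 1.
  1  |  dp/dt·Δt = -0.191846  |  p_1 = 0.390154
  2  |  dp/dt·Δt = -0.039462  |  p_2 = 0.350692
  3  |  dp/dt·Δt = -0.018988  |  p_3 = 0.331704
  4  |  dp/dt·Δt = -0.010459  |  p_4 = 0.321245
  5  |  dp/dt·Δt = -0.006127  |  p_5 = 0.315118
  6  |  dp/dt·Δt = -0.003711  |  p_6 = 0.311407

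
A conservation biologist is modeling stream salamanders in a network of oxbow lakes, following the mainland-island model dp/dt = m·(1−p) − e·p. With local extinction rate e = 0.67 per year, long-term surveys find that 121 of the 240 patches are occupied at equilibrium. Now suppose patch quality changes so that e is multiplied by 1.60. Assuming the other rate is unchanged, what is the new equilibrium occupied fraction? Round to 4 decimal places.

Observed p* = 121/240 = 0.50417.
Balance m(1−p*) = e·p* gives m = e·p*/(1−p*) = 0.67×0.50417/0.49583 = 0.68127.
New p* = m/(m+e) = 0.68127/(0.68127+1.07200) = 0.38857.

0.3886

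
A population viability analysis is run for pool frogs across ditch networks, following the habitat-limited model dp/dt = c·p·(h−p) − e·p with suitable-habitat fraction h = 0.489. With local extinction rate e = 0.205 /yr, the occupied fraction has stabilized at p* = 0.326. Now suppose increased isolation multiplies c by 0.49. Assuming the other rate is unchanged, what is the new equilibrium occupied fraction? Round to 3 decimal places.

0.156

Balance c(h−p*) = e gives c = e/(0.489 − 0.32600) = 0.205/0.16300 = 1.25767.
New p* = 0.489 − e/c = 0.489 − 0.20500/0.61626 = 0.15635.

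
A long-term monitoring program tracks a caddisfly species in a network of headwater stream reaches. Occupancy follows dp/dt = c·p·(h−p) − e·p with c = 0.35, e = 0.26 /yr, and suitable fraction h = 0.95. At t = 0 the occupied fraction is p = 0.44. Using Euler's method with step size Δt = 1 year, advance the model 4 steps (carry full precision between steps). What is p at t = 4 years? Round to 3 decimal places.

Update rule: p ← p + [c·p·(h−p) − e·p]·Δt with Δt = 1.
  1  |  dp/dt·Δt = -0.035860  |  p_1 = 0.404140
  2  |  dp/dt·Δt = -0.027865  |  p_2 = 0.376275
  3  |  dp/dt·Δt = -0.022274  |  p_3 = 0.354001
  4  |  dp/dt·Δt = -0.018196  |  p_4 = 0.335805

0.336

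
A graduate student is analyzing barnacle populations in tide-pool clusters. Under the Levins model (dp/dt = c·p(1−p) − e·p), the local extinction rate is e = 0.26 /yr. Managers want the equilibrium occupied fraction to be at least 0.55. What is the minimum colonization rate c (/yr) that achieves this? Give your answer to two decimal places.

0.58

p* = 1 − e/c ≥ 0.55 requires e/c ≤ 0.4500, i.e. c ≥ e/0.4500.
c_min = 0.26/0.4500 = 0.5778.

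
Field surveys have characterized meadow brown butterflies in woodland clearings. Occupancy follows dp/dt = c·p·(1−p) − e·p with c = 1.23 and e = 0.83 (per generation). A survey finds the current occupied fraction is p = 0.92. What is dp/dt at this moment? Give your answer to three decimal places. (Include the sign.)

Colonization term: c·p·(1−p) = 1.23×0.92×0.0800 = 0.09053.
Extinction term: e·p = 0.76360.
dp/dt = 0.09053 − 0.76360 = -0.67307.

-0.673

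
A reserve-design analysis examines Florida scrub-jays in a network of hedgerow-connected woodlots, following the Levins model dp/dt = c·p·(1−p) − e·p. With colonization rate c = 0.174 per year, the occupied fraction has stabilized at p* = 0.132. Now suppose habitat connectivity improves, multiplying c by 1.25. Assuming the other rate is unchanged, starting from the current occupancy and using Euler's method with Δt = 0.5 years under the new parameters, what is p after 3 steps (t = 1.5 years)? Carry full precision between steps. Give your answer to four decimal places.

Balance c(1−p*) = e gives e = 0.174×(1 − 0.13200) = 0.15103.
Starting from p₀ = 0.13200; update p ← p + (dp/dt)·Δt with the new parameters.
t = 0.5: p = 0.13200 + (+0.00249) = 0.13449
t = 1: p = 0.13449 + (+0.00250) = 0.13699
t = 1.5: p = 0.13699 + (+0.00251) = 0.13951

0.1395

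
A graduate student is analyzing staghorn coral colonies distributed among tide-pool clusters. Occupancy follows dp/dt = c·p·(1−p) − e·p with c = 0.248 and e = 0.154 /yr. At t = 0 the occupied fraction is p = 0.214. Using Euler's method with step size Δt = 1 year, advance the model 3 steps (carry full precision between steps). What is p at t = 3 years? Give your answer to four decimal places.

0.2399

Update rule: p ← p + [c·p·(1−p) − e·p]·Δt with Δt = 1.
p: 0.21400 → 0.22276  (Δp = +0.00876)
p: 0.22276 → 0.23139  (Δp = +0.00863)
p: 0.23139 → 0.23986  (Δp = +0.00847)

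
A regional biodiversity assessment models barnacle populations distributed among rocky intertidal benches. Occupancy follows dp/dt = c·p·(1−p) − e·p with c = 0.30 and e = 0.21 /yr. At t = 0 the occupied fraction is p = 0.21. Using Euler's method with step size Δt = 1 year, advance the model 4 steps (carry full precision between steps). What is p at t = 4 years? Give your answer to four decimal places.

Update rule: p ← p + [c·p·(1−p) − e·p]·Δt with Δt = 1.
t = 1: p = 0.21000 + (+0.00567) = 0.21567
t = 2: p = 0.21567 + (+0.00546) = 0.22113
t = 3: p = 0.22113 + (+0.00523) = 0.22636
t = 4: p = 0.22636 + (+0.00500) = 0.23136

0.2314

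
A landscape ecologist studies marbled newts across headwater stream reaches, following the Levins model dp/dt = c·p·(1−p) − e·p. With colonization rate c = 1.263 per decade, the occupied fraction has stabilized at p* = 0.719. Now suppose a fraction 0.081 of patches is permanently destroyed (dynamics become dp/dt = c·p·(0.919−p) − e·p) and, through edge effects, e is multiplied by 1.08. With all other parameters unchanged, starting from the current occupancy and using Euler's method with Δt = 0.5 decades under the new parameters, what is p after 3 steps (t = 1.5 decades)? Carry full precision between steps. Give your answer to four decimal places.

0.6347

Balance c(1−p*) = e gives e = 1.263×(1 − 0.71900) = 0.35490.
Starting from p₀ = 0.71900; update p ← p + (dp/dt)·Δt with the new parameters.
  1  |  dp/dt·Δt = -0.046985  |  p_1 = 0.672015
  2  |  dp/dt·Δt = -0.023975  |  p_2 = 0.648040
  3  |  dp/dt·Δt = -0.013308  |  p_3 = 0.634732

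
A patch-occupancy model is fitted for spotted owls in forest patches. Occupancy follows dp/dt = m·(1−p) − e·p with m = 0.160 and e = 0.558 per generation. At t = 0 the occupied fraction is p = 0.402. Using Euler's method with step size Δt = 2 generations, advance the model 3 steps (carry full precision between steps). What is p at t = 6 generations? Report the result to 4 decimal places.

Update rule: p ← p + [m·(1−p) − e·p]·Δt with Δt = 2.
p: 0.40200 → 0.14473  (Δp = -0.25727)
p: 0.14473 → 0.25690  (Δp = +0.11217)
p: 0.25690 → 0.20799  (Δp = -0.04891)

0.2080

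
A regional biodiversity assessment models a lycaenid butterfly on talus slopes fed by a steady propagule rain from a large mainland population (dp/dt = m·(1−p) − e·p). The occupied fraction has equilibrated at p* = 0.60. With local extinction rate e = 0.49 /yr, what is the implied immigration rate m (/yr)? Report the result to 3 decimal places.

0.735

At equilibrium m(1−p*) = e·p*, so m = e·p*/(1−p*).
m = 0.49 × 0.60 / 0.4000 = 0.2940/0.4000 = 0.7350.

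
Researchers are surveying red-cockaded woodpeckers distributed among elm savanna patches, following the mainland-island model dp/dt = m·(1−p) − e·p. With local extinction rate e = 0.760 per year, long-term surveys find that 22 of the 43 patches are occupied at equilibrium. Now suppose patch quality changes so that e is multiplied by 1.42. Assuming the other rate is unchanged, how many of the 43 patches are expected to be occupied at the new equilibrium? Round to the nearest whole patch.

Observed p* = 22/43 = 0.51163.
Balance m(1−p*) = e·p* gives m = e·p*/(1−p*) = 0.760×0.51163/0.48837 = 0.79620.
New p* = m/(m+e) = 0.79620/(0.79620+1.07920) = 0.42455.
Expected occupied = 43 × 0.42455 = 18.26 ≈ 18.

18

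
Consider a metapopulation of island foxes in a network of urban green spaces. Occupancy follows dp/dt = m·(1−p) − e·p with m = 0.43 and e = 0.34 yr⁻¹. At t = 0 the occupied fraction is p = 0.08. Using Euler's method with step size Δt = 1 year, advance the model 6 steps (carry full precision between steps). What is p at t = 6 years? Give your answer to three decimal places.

0.558

Update rule: p ← p + [m·(1−p) − e·p]·Δt with Δt = 1.
t = 1: p = 0.08000 + (+0.36840) = 0.44840
t = 2: p = 0.44840 + (+0.08473) = 0.53313
t = 3: p = 0.53313 + (+0.01949) = 0.55262
t = 4: p = 0.55262 + (+0.00448) = 0.55710
t = 5: p = 0.55710 + (+0.00103) = 0.55813
t = 6: p = 0.55813 + (+0.00024) = 0.55837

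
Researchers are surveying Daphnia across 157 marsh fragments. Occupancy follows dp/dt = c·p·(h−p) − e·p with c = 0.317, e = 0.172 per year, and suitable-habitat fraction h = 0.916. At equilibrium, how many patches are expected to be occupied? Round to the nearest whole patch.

p* = h − e/c = 0.916 − 0.5426 = 0.3734.
Expected occupied patches = N × p* = 157 × 0.3734 = 58.63 ≈ 59.

59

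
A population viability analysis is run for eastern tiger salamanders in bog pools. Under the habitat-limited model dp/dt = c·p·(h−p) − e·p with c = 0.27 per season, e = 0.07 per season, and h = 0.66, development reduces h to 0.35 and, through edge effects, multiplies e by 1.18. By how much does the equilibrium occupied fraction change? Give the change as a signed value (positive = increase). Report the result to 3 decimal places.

-0.357

Before: p* = h − e/c = 0.66 − 0.07/0.27 = 0.66 − 0.2593 = 0.4007.
After: c = 0.27, e = 0.0826, h = 0.35; p* = 0.35 − 0.0826/0.27 = 0.0441.
Δp* = 0.0441 − 0.4007 = -0.3567.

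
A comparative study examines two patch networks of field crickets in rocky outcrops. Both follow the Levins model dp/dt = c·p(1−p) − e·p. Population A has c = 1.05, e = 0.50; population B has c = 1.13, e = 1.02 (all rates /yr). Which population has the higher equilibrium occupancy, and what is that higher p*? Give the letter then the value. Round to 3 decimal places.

A: p*_A = 1 − 0.50/1.05 = 0.5238.
B: p*_B = 1 − 1.02/1.13 = 0.0973.
A is higher at 0.5238.

A, 0.524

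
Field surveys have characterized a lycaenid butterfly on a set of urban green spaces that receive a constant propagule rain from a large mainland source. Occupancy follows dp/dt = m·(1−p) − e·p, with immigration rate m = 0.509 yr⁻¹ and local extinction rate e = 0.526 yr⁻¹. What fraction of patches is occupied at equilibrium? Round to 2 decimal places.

At equilibrium the propagule rain into empty patches balances local extinction: m(1−p*) = e·p*.
p* = m/(m+e) = 0.509/(0.509+0.526) = 0.509/1.0350 = 0.4918.

0.49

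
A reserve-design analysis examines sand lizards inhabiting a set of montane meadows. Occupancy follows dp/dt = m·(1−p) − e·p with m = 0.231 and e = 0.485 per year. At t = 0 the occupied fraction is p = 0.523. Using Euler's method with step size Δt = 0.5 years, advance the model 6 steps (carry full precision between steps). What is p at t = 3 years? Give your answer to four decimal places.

Update rule: p ← p + [m·(1−p) − e·p]·Δt with Δt = 0.5.
p: 0.52300 → 0.45127  (Δp = -0.07173)
p: 0.45127 → 0.40521  (Δp = -0.04605)
p: 0.40521 → 0.37565  (Δp = -0.02957)
p: 0.37565 → 0.35667  (Δp = -0.01898)
p: 0.35667 → 0.34448  (Δp = -0.01219)
p: 0.34448 → 0.33666  (Δp = -0.00782)

0.3367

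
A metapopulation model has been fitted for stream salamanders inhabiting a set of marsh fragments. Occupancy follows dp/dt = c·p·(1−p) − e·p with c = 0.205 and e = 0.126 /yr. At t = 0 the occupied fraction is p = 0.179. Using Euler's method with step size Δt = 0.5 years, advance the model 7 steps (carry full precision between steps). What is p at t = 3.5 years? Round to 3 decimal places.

Update rule: p ← p + [c·p·(1−p) − e·p]·Δt with Δt = 0.5.
t = 0.5: p = 0.17900 + (+0.00379) = 0.18279
t = 1: p = 0.18279 + (+0.00380) = 0.18658
t = 1.5: p = 0.18658 + (+0.00380) = 0.19038
t = 2: p = 0.19038 + (+0.00380) = 0.19419
t = 2.5: p = 0.19419 + (+0.00381) = 0.19799
t = 3: p = 0.19799 + (+0.00380) = 0.20180
t = 3.5: p = 0.20180 + (+0.00380) = 0.20559

0.206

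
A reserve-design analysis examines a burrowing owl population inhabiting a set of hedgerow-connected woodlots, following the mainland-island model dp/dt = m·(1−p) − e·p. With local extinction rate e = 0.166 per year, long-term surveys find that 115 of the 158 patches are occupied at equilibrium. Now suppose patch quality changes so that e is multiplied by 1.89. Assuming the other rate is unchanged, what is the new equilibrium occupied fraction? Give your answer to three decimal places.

0.586

Observed p* = 115/158 = 0.72785.
Balance m(1−p*) = e·p* gives m = e·p*/(1−p*) = 0.166×0.72785/0.27215 = 0.44396.
New p* = m/(m+e) = 0.44396/(0.44396+0.31374) = 0.58593.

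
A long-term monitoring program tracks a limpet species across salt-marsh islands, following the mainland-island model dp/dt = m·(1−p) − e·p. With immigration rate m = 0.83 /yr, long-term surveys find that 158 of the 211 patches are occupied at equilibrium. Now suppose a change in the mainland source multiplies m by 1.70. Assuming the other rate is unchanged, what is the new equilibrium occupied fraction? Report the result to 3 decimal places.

Observed p* = 158/211 = 0.74882.
Balance m(1−p*) = e·p* gives e = m(1−p*)/p* = 0.83×0.25118/0.74882 = 0.27841.
New p* = m/(m+e) = 1.41100/(1.41100+0.27841) = 0.83520.

0.835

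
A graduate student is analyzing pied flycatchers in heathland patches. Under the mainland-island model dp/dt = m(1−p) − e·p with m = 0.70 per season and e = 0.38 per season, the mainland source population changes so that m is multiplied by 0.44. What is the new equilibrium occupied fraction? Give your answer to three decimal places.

Before: p* = 0.70/(0.70+0.38) = 0.6481.
After: m = 0.308, e = 0.38; p* = 0.308/0.6880 = 0.4477.

0.448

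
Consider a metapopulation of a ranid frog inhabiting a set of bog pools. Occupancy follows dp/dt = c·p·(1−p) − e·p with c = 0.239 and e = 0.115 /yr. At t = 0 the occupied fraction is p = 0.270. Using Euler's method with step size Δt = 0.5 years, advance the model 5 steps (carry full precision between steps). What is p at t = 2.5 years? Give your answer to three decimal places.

Update rule: p ← p + [c·p·(1−p) − e·p]·Δt with Δt = 0.5.
step 1: Δp = +0.00803, p = 0.27803
step 2: Δp = +0.00800, p = 0.28603
step 3: Δp = +0.00796, p = 0.29399
step 4: Δp = +0.00790, p = 0.30189
step 5: Δp = +0.00783, p = 0.30971

0.310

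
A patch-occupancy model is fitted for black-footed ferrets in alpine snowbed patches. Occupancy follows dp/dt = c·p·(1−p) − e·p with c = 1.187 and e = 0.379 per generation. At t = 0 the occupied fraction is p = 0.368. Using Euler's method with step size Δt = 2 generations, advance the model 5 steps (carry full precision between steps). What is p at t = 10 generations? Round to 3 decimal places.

Update rule: p ← p + [c·p·(1−p) − e·p]·Δt with Δt = 2.
p: 0.36800 → 0.64119  (Δp = +0.27319)
p: 0.64119 → 0.70134  (Δp = +0.06015)
p: 0.70134 → 0.66699  (Δp = -0.03436)
p: 0.66699 → 0.68871  (Δp = +0.02173)
p: 0.68871 → 0.67562  (Δp = -0.01309)

0.676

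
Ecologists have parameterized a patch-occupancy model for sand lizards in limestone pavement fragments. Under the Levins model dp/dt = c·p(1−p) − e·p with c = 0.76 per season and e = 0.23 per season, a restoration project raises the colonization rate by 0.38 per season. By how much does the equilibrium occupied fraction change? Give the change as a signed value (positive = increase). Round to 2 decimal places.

Before: p* = 1 − 0.23/0.76 = 0.6974.
After the change, c = 1.14, e = 0.23, so p* = 1 − 0.23/1.14 = 0.7982.
Δp* = 0.7982 − 0.6974 = +0.1009.

0.10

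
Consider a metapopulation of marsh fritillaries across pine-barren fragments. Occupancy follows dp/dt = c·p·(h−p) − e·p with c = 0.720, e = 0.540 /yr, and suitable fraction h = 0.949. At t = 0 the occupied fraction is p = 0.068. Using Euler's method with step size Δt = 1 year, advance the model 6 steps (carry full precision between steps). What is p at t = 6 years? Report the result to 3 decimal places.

0.109

Update rule: p ← p + [c·p·(h−p) − e·p]·Δt with Δt = 1.
  1  |  dp/dt·Δt = +0.006414  |  p_1 = 0.074414
  2  |  dp/dt·Δt = +0.006675  |  p_2 = 0.081089
  3  |  dp/dt·Δt = +0.006884  |  p_3 = 0.087973
  4  |  dp/dt·Δt = +0.007033  |  p_4 = 0.095005
  5  |  dp/dt·Δt = +0.007114  |  p_5 = 0.102119
  6  |  dp/dt·Δt = +0.007123  |  p_6 = 0.109242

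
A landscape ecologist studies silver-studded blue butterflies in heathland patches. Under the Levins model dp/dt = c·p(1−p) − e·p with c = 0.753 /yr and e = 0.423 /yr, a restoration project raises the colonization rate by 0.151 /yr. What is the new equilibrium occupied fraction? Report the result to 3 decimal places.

0.532

Before: p* = 1 − 0.423/0.753 = 0.4382.
After the change, c = 0.904, e = 0.423, so p* = 1 − 0.423/0.904 = 0.5321.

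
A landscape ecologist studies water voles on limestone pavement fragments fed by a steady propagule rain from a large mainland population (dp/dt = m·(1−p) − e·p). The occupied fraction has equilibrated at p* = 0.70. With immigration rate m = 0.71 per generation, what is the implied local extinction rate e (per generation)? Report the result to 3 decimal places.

0.304

At equilibrium m(1−p*) = e·p*, so e = m(1−p*)/p*.
e = 0.71 × 0.3000 / 0.70 = 0.3043.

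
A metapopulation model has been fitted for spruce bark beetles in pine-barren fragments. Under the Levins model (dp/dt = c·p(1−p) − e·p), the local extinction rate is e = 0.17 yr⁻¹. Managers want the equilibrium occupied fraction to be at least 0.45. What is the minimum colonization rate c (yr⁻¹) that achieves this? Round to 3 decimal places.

0.309

p* = 1 − e/c ≥ 0.45 requires e/c ≤ 0.5500, i.e. c ≥ e/0.5500.
c_min = 0.17/0.5500 = 0.3091.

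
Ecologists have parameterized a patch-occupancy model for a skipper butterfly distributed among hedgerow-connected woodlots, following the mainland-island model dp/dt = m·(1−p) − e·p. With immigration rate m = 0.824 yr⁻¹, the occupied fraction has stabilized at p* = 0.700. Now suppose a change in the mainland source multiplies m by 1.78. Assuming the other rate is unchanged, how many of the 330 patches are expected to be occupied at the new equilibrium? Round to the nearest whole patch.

266

Balance m(1−p*) = e·p* gives e = m(1−p*)/p* = 0.824×0.30000/0.70000 = 0.35314.
New p* = m/(m+e) = 1.46672/(1.46672+0.35314) = 0.80595.
Expected occupied = 330 × 0.80595 = 265.96 ≈ 266.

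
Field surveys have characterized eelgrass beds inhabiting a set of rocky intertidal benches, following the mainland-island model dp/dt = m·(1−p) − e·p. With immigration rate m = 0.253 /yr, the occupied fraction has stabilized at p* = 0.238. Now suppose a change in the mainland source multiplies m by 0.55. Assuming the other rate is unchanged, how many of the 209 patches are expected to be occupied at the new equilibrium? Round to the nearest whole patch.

31

Balance m(1−p*) = e·p* gives e = m(1−p*)/p* = 0.253×0.76200/0.23800 = 0.81003.
New p* = m/(m+e) = 0.13915/(0.13915+0.81003) = 0.14660.
Expected occupied = 209 × 0.14660 = 30.64 ≈ 31.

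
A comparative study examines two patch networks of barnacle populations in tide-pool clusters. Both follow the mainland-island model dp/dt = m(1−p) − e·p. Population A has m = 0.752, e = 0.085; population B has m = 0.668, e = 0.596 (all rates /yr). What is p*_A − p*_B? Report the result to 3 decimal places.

0.370

A: p*_A = m/(m+e) = 0.752/0.8370 = 0.8984.
B: p*_B = 0.668/1.2640 = 0.5285.
p*_A − p*_B = 0.8984 − 0.5285 = 0.3700.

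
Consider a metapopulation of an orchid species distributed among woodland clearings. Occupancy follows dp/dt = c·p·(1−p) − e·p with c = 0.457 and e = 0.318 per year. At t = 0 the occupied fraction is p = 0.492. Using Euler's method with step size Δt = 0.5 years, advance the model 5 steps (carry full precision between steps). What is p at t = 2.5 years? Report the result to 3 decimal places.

0.413

Update rule: p ← p + [c·p·(1−p) − e·p]·Δt with Δt = 0.5.
step 1: Δp = -0.02112, p = 0.47088
step 2: Δp = -0.01794, p = 0.45294
step 3: Δp = -0.01540, p = 0.43754
step 4: Δp = -0.01334, p = 0.42421
step 5: Δp = -0.01164, p = 0.41257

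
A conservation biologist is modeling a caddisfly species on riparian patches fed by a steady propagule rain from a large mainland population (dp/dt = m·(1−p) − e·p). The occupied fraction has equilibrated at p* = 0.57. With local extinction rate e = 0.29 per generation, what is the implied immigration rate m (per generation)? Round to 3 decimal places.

At equilibrium m(1−p*) = e·p*, so m = e·p*/(1−p*).
m = 0.29 × 0.57 / 0.4300 = 0.1653/0.4300 = 0.3844.

0.384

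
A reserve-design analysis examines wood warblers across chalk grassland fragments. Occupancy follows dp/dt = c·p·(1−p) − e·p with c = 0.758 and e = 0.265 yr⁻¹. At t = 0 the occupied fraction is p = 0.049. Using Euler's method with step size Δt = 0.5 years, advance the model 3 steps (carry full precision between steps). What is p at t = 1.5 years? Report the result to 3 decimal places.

0.090

Update rule: p ← p + [c·p·(1−p) − e·p]·Δt with Δt = 0.5.
  1  |  dp/dt·Δt = +0.011169  |  p_1 = 0.060169
  2  |  dp/dt·Δt = +0.013459  |  p_2 = 0.073628
  3  |  dp/dt·Δt = +0.016095  |  p_3 = 0.089723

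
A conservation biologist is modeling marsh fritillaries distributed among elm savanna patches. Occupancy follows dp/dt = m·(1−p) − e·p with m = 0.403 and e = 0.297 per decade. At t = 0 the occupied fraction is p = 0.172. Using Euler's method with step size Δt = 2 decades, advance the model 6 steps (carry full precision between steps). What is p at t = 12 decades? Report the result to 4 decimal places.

0.5741

Update rule: p ← p + [m·(1−p) − e·p]·Δt with Δt = 2.
step 1: Δp = +0.56520, p = 0.73720
step 2: Δp = -0.22608, p = 0.51112
step 3: Δp = +0.09043, p = 0.60155
step 4: Δp = -0.03617, p = 0.56538
step 5: Δp = +0.01447, p = 0.57985
step 6: Δp = -0.00579, p = 0.57406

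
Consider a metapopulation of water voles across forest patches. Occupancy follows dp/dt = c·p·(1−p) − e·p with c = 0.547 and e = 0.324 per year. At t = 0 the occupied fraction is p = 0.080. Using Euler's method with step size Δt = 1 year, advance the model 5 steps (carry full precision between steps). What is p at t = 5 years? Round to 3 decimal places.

Update rule: p ← p + [c·p·(1−p) − e·p]·Δt with Δt = 1.
  1  |  dp/dt·Δt = +0.014339  |  p_1 = 0.094339
  2  |  dp/dt·Δt = +0.016169  |  p_2 = 0.110509
  3  |  dp/dt·Δt = +0.017963  |  p_3 = 0.128472
  4  |  dp/dt·Δt = +0.019621  |  p_4 = 0.148093
  5  |  dp/dt·Δt = +0.021028  |  p_5 = 0.169121

0.169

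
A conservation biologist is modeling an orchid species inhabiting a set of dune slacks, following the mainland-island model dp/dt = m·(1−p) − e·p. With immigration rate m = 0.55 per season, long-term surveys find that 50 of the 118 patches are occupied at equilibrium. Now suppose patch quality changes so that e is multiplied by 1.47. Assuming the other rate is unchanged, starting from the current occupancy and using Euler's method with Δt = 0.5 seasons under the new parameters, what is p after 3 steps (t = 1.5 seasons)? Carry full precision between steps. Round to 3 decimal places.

0.334

Observed p* = 50/118 = 0.42373.
Balance m(1−p*) = e·p* gives e = m(1−p*)/p* = 0.55×0.57627/0.42373 = 0.74800.
Starting from p₀ = 0.42373; update p ← p + (dp/dt)·Δt with the new parameters.
  1  |  dp/dt·Δt = -0.074483  |  p_1 = 0.349246
  2  |  dp/dt·Δt = -0.013051  |  p_2 = 0.336195
  3  |  dp/dt·Δt = -0.002287  |  p_3 = 0.333908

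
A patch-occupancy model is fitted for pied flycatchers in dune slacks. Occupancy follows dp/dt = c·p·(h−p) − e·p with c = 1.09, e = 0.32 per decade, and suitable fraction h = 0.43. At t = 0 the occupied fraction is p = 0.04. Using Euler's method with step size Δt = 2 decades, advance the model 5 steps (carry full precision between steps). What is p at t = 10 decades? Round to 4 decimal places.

0.0877

Update rule: p ← p + [c·p·(h−p) − e·p]·Δt with Δt = 2.
t = 2: p = 0.04000 + (+0.00841) = 0.04841
t = 4: p = 0.04841 + (+0.00929) = 0.05770
t = 6: p = 0.05770 + (+0.00990) = 0.06760
t = 8: p = 0.06760 + (+0.01014) = 0.07774
t = 10: p = 0.07774 + (+0.00995) = 0.08769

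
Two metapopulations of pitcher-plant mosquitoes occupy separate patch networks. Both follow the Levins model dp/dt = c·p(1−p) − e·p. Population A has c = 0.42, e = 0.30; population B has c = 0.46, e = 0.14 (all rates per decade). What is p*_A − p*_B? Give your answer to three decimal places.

-0.410

A: p*_A = 1 − 0.30/0.42 = 0.2857.
B: p*_B = 1 − 0.14/0.46 = 0.6957.
p*_A − p*_B = 0.2857 − 0.6957 = -0.4099.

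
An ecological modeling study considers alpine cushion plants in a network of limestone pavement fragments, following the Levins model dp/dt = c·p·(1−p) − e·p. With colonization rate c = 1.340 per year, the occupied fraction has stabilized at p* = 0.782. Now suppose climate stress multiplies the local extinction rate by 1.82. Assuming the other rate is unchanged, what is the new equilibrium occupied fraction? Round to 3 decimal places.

0.603

Balance c(1−p*) = e gives e = 1.340×(1 − 0.78200) = 0.29212.
New p* = 1 − e/c = 1 − 0.53166/1.34000 = 0.60324.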